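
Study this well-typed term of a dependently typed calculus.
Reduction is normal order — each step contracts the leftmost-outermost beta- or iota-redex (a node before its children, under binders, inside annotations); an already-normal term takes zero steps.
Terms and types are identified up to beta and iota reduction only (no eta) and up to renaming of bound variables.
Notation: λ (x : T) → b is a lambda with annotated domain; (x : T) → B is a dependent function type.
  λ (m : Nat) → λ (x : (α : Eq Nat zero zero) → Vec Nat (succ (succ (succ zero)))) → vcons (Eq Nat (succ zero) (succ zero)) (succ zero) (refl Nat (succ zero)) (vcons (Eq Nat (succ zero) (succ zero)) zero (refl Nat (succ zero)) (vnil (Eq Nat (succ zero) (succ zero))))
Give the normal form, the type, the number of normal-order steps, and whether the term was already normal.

normal form:
  λ (m : Nat) → λ (x : (α : Eq Nat zero zero) → Vec Nat (succ (succ (succ zero)))) → vcons (Eq Nat (succ zero) (succ zero)) (succ zero) (refl Nat (succ zero)) (vcons (Eq Nat (succ zero) (succ zero)) zero (refl Nat (succ zero)) (vnil (Eq Nat (succ zero) (succ zero))))
the term's type:
  (m : Nat) → (x : (α : Eq Nat zero zero) → Vec Nat (succ (succ (succ zero)))) → Vec (Eq Nat (succ zero) (succ zero)) (succ (succ zero))
reduction steps (normal order): 0
term was already normal: yes


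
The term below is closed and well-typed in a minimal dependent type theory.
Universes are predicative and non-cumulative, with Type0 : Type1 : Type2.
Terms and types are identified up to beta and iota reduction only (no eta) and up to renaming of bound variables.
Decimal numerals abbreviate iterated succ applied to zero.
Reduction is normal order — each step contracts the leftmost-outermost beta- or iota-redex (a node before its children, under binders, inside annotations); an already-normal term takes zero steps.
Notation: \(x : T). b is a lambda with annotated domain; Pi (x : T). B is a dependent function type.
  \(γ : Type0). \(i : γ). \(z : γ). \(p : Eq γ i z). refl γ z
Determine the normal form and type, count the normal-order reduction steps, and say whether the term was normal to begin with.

resulting normal form:
  \(γ : Type0). \(i : γ). \(z : γ). \(p : Eq γ i z). refl γ z
inferred type:
  Pi (γ : Type0). Pi (i : γ). Pi (z : γ). Pi (p : Eq γ i z). Eq γ z z
steps to reach normal form (normal order): 0
term was already normal: yes


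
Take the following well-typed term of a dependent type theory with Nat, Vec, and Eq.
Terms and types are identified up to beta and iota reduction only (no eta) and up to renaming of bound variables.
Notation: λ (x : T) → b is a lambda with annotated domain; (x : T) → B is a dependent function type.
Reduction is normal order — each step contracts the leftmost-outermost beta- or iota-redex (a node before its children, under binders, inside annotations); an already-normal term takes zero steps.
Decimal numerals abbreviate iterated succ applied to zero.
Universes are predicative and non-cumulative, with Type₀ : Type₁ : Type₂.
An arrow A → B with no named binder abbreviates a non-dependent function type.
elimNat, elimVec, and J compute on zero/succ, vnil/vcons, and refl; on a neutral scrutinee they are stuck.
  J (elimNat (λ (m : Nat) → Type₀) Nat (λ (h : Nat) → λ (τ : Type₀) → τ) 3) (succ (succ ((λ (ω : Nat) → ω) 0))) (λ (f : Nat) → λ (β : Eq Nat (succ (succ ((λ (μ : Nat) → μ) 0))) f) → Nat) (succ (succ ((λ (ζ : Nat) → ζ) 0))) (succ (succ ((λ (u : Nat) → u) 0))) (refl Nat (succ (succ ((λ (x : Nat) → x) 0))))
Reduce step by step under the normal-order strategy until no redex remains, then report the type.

reduction (normal order):
  J (elimNat (λ (m : Nat) → Type₀) Nat (λ (h : Nat) → λ (τ : Type₀) → τ) 3) (succ (succ ((λ (ω : Nat) → ω) 0))) (λ (f : Nat) → λ (β : Eq Nat (succ (succ ((λ (μ : Nat) → μ) 0))) f) → Nat) (succ (succ ((λ (ζ : Nat) → ζ) 0))) (succ (succ ((λ (u : Nat) → u) 0))) (refl Nat (succ (succ ((λ (x : Nat) → x) 0))))
  ~> succ (succ ((λ (m : Nat) → m) 0))
  ~> 2
type:
  Nat


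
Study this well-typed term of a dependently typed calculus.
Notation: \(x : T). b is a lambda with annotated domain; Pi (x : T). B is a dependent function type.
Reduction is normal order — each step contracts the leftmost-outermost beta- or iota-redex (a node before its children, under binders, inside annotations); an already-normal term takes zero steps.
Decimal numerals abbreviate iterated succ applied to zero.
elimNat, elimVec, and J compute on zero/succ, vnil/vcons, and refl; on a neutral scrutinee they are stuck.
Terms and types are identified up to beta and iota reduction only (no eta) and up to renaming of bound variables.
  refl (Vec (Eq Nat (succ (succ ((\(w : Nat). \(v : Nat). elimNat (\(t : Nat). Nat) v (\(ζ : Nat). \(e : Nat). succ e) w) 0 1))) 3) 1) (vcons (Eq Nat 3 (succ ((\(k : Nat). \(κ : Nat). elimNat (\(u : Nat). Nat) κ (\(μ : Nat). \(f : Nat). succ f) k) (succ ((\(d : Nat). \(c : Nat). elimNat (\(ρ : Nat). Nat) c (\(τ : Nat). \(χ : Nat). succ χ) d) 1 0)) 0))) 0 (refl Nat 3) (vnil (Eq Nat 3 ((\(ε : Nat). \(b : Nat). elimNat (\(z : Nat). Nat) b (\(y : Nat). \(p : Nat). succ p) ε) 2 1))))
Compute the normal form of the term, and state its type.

normal form:
  refl (Vec (Eq Nat 3 3) 1) (vcons (Eq Nat 3 3) 0 (refl Nat 3) (vnil (Eq Nat 3 3)))
inferred type:
  Eq (Vec (Eq Nat 3 3) 1) (vcons (Eq Nat 3 3) 0 (refl Nat 3) (vnil (Eq Nat 3 3))) (vcons (Eq Nat 3 3) 0 (refl Nat 3) (vnil (Eq Nat 3 3)))


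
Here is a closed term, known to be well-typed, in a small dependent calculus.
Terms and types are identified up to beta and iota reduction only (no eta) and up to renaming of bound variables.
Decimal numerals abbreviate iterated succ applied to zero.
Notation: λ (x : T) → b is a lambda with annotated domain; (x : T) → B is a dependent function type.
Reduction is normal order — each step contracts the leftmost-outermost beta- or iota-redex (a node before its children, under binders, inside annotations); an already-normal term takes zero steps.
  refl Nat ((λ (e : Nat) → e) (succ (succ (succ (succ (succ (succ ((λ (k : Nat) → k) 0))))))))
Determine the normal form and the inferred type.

reduced normal form:
  refl Nat 6
type:
  Eq Nat 6 6


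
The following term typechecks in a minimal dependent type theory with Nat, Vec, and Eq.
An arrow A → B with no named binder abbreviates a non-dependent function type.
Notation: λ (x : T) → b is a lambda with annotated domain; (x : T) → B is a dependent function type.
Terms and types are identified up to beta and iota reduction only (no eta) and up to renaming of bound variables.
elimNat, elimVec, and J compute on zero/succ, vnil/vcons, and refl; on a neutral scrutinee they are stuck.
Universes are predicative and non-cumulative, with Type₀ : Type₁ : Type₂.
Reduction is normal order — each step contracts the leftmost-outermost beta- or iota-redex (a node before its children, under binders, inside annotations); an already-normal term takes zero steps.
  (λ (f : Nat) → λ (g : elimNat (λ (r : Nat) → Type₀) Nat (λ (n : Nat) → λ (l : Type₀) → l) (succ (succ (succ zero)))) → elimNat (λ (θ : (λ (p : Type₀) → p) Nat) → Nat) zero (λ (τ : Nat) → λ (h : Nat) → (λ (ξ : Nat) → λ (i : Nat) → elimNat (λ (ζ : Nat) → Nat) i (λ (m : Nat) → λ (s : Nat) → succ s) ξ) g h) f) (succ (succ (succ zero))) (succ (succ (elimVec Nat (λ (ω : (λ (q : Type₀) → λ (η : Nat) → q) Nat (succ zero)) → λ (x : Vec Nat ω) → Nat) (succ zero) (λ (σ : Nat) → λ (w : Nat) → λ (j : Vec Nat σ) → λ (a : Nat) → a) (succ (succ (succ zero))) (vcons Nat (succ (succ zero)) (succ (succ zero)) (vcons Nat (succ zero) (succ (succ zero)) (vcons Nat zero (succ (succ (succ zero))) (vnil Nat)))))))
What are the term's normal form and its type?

resulting normal form:
  succ (succ (succ (succ (succ (succ (succ (succ (succ zero))))))))
type:
  Nat


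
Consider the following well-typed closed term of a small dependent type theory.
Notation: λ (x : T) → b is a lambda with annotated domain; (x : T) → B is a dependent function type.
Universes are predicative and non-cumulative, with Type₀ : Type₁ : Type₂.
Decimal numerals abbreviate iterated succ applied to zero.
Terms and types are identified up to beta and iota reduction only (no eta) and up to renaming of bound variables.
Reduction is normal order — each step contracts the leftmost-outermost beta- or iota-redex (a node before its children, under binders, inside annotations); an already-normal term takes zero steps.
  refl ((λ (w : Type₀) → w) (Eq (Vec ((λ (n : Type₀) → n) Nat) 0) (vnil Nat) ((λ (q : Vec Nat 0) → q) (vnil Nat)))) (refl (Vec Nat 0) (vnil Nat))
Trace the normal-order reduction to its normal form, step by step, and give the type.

reduction (normal order):
  refl ((λ (w : Type₀) → w) (Eq (Vec ((λ (n : Type₀) → n) Nat) 0) (vnil Nat) ((λ (q : Vec Nat 0) → q) (vnil Nat)))) (refl (Vec Nat 0) (vnil Nat))
  ~> refl (Eq (Vec ((λ (w : Type₀) → w) Nat) 0) (vnil Nat) ((λ (n : Vec Nat 0) → n) (vnil Nat))) (refl (Vec Nat 0) (vnil Nat))
  ~> refl (Eq (Vec Nat 0) (vnil Nat) ((λ (w : Vec Nat 0) → w) (vnil Nat))) (refl (Vec Nat 0) (vnil Nat))
  ~> refl (Eq (Vec Nat 0) (vnil Nat) (vnil Nat)) (refl (Vec Nat 0) (vnil Nat))
type:
  Eq (Eq (Vec Nat 0) (vnil Nat) (vnil Nat)) (refl (Vec Nat 0) (vnil Nat)) (refl (Vec Nat 0) (vnil Nat))


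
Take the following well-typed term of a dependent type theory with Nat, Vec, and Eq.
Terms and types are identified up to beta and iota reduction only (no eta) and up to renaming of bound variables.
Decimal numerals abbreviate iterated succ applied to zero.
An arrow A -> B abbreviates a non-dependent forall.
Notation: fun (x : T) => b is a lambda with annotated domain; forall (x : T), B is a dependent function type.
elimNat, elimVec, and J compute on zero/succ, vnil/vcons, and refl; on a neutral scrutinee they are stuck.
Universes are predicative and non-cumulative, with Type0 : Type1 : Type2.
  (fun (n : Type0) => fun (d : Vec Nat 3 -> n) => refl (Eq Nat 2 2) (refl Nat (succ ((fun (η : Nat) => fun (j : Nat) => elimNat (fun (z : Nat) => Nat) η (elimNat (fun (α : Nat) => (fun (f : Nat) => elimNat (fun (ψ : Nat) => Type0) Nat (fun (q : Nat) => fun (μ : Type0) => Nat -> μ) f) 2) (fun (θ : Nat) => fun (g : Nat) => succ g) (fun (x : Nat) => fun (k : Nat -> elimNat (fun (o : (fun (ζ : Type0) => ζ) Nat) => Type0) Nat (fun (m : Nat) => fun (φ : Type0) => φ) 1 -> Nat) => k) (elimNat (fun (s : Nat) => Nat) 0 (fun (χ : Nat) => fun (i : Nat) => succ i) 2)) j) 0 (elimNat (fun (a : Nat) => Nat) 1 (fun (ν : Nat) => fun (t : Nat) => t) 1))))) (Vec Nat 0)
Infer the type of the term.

the term's type:
  (Vec Nat 3 -> Vec Nat 0) -> Eq (Eq Nat 2 2) (refl Nat 2) (refl Nat 2)


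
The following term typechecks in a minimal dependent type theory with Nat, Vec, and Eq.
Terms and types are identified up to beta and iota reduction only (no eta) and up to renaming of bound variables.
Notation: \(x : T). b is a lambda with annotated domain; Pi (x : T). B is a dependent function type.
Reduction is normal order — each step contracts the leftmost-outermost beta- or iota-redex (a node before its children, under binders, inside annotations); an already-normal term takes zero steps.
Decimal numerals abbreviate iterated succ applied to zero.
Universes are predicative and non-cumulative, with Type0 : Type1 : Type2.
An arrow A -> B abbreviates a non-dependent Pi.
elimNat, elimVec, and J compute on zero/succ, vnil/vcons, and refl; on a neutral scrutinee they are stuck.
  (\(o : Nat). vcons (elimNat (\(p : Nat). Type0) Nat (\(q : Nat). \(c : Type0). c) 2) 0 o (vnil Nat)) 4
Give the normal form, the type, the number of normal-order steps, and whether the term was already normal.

resulting normal form:
  vcons Nat 0 4 (vnil Nat)
the term's type:
  Vec Nat 1
normal-order step count: 8
already normal: no
first contracted redex: a beta-redex


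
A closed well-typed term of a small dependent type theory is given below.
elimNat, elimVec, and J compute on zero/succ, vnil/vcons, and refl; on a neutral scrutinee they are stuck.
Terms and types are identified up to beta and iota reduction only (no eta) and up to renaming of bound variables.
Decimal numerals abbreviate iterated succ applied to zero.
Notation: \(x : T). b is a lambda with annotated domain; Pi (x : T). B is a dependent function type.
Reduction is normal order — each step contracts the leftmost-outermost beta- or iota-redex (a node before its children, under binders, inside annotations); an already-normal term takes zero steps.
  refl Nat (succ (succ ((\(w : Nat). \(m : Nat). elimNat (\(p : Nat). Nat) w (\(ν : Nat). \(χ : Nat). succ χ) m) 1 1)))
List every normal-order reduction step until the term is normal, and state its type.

normal-order reduction sequence:
  refl Nat (succ (succ ((\(w : Nat). \(m : Nat). elimNat (\(p : Nat). Nat) w (\(ν : Nat). \(χ : Nat). succ χ) m) 1 1)))
  ~> refl Nat (succ (succ ((\(w : Nat). elimNat (\(m : Nat). Nat) 1 (\(p : Nat). \(ν : Nat). succ ν) w) 1)))
  ~> refl Nat (succ (succ (elimNat (\(w : Nat). Nat) 1 (\(m : Nat). \(p : Nat). succ p) 1)))
  ~> refl Nat (succ (succ ((\(w : Nat). \(m : Nat). succ m) 0 (elimNat (\(p : Nat). Nat) 1 (\(ν : Nat). \(χ : Nat). succ χ) 0))))
  ~> refl Nat (succ (succ ((\(w : Nat). succ w) (elimNat (\(m : Nat). Nat) 1 (\(p : Nat). \(ν : Nat). succ ν) 0))))
  ~> refl Nat (succ (succ (succ (elimNat (\(w : Nat). Nat) 1 (\(m : Nat). \(p : Nat). succ p) 0))))
  ~> refl Nat 4
inferred type:
  Eq Nat 4 4


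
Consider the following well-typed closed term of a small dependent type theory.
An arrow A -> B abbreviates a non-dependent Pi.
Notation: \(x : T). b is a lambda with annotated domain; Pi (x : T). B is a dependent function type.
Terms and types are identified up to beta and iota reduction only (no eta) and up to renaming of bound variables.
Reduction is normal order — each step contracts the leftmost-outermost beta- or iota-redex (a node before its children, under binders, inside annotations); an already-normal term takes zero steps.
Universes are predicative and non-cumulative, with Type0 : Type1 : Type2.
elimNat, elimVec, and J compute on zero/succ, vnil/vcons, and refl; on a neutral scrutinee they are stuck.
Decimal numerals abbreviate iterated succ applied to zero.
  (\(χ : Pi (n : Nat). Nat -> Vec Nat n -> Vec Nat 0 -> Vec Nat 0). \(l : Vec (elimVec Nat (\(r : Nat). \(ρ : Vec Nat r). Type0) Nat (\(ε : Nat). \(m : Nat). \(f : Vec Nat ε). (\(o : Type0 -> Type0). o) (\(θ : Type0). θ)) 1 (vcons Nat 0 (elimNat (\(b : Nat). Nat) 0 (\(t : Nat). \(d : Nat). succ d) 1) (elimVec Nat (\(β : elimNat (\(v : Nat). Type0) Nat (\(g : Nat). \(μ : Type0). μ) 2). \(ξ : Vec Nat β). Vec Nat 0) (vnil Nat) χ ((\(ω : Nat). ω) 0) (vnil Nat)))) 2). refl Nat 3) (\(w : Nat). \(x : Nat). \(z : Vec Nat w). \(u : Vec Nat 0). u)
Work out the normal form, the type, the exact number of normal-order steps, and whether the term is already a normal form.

reduced normal form:
  \(χ : Vec Nat 2). refl Nat 3
type:
  Vec Nat 2 -> Eq Nat 3 3
reduction steps (normal order): 10
started in normal form: no
first contracted redex: a beta-redex


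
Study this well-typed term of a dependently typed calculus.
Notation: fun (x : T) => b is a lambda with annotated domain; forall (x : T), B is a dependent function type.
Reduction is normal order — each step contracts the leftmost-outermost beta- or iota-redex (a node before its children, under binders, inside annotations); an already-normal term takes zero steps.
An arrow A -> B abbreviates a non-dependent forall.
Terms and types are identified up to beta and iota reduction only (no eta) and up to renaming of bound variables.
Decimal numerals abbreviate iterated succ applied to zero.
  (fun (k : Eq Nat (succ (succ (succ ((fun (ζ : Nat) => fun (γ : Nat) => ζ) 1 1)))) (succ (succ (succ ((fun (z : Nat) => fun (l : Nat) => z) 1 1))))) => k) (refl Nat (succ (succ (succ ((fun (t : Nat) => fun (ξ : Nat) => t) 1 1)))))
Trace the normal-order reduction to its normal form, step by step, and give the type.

normal-order reduction sequence:
  (fun (k : Eq Nat (succ (succ (succ ((fun (ζ : Nat) => fun (γ : Nat) => ζ) 1 1)))) (succ (succ (succ ((fun (z : Nat) => fun (l : Nat) => z) 1 1))))) => k) (refl Nat (succ (succ (succ ((fun (t : Nat) => fun (ξ : Nat) => t) 1 1)))))
  ~> refl Nat (succ (succ (succ ((fun (k : Nat) => fun (ζ : Nat) => k) 1 1))))
  ~> refl Nat (succ (succ (succ ((fun (k : Nat) => 1) 1))))
  ~> refl Nat 4
the term's type:
  Eq Nat 4 4


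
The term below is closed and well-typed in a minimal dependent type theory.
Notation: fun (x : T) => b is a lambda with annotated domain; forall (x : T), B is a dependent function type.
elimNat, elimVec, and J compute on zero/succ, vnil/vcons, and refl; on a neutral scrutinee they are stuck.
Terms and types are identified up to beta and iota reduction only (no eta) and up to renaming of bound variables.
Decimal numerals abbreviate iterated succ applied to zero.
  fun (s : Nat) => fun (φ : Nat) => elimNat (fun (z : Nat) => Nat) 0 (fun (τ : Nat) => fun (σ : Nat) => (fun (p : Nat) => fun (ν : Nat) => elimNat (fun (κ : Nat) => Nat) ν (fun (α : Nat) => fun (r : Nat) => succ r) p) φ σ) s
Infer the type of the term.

type:
  forall (s : Nat), forall (φ : Nat), Nat


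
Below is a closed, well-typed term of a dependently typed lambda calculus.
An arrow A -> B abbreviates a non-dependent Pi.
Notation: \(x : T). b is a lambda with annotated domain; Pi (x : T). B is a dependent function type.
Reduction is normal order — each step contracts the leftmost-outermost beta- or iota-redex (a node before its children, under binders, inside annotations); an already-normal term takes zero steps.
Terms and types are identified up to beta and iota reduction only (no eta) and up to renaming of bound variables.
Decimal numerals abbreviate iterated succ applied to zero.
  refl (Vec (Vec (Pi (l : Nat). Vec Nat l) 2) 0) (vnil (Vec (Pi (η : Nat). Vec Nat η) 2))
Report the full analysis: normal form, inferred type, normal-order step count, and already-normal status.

normal form:
  refl (Vec (Vec (Pi (l : Nat). Vec Nat l) 2) 0) (vnil (Vec (Pi (η : Nat). Vec Nat η) 2))
inferred type:
  Eq (Vec (Vec (Pi (l : Nat). Vec Nat l) 2) 0) (vnil (Vec (Pi (η : Nat). Vec Nat η) 2)) (vnil (Vec (Pi (t : Nat). Vec Nat t) 2))
reduction steps (normal order): 0
started in normal form: yes


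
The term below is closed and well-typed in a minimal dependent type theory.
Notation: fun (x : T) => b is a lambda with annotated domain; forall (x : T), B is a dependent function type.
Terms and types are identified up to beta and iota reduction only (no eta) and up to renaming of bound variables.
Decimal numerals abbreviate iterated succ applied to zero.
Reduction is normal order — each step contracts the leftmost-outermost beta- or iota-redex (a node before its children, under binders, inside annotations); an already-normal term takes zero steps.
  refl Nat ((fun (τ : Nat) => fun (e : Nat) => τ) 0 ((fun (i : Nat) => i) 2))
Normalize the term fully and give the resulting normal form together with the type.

reduced normal form:
  refl Nat 0
the term's type:
  Eq Nat 0 0
observation: 2 normal-order steps normalize the term, beginning with a beta-redex.


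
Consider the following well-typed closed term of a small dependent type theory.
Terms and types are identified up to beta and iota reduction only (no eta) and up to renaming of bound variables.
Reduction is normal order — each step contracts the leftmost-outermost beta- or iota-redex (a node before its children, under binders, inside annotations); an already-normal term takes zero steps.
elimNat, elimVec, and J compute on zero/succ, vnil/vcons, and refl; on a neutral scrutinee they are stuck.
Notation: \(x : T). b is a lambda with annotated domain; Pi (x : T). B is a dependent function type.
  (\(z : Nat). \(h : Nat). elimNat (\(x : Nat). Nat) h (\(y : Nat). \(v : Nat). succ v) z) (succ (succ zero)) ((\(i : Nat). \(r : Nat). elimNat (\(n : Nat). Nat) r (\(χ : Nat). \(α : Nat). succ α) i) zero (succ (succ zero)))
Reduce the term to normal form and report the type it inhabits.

normal form:
  succ (succ (succ (succ zero)))
type:
  Nat


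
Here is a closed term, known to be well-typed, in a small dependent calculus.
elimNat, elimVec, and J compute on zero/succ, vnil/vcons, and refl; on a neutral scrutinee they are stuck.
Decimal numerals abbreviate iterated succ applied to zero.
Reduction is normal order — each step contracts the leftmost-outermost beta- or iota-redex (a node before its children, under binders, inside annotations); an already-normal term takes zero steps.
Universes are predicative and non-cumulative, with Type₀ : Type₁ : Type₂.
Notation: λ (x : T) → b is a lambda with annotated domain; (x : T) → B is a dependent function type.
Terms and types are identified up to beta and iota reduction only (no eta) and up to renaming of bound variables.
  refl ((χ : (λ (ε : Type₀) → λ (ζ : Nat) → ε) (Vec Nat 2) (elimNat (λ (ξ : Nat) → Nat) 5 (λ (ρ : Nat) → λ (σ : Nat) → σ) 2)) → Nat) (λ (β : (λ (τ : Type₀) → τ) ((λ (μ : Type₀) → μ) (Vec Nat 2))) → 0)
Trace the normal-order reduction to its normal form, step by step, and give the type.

normal-order reduction sequence:
  refl ((χ : (λ (ε : Type₀) → λ (ζ : Nat) → ε) (Vec Nat 2) (elimNat (λ (ξ : Nat) → Nat) 5 (λ (ρ : Nat) → λ (σ : Nat) → σ) 2)) → Nat) (λ (β : (λ (τ : Type₀) → τ) ((λ (μ : Type₀) → μ) (Vec Nat 2))) → 0)
  ~> refl ((χ : (λ (ε : Nat) → Vec Nat 2) (elimNat (λ (ζ : Nat) → Nat) 5 (λ (ξ : Nat) → λ (ρ : Nat) → ρ) 2)) → Nat) (λ (σ : (λ (β : Type₀) → β) ((λ (τ : Type₀) → τ) (Vec Nat 2))) → 0)
  ~> refl ((χ : Vec Nat 2) → Nat) (λ (ε : (λ (ζ : Type₀) → ζ) ((λ (ξ : Type₀) → ξ) (Vec Nat 2))) → 0)
  ~> refl ((χ : Vec Nat 2) → Nat) (λ (ε : (λ (ζ : Type₀) → ζ) (Vec Nat 2)) → 0)
  ~> refl ((χ : Vec Nat 2) → Nat) (λ (ε : Vec Nat 2) → 0)
inferred type:
  Eq ((χ : Vec Nat 2) → Nat) (λ (ε : Vec Nat 2) → 0) (λ (ζ : Vec Nat 2) → 0)


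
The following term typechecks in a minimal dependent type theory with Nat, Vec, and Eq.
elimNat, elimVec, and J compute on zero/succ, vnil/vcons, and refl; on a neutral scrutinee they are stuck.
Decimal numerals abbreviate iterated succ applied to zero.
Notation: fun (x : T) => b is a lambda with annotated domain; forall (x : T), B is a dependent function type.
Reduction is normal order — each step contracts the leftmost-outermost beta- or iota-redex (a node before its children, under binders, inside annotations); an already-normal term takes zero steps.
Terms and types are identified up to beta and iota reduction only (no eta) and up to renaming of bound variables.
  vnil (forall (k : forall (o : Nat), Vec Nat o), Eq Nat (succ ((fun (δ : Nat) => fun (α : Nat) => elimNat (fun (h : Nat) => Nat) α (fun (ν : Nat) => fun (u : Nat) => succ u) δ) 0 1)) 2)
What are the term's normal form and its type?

normal form:
  vnil (forall (k : forall (o : Nat), Vec Nat o), Eq Nat 2 2)
type:
  Vec (forall (k : forall (o : Nat), Vec Nat o), Eq Nat 2 2) 0


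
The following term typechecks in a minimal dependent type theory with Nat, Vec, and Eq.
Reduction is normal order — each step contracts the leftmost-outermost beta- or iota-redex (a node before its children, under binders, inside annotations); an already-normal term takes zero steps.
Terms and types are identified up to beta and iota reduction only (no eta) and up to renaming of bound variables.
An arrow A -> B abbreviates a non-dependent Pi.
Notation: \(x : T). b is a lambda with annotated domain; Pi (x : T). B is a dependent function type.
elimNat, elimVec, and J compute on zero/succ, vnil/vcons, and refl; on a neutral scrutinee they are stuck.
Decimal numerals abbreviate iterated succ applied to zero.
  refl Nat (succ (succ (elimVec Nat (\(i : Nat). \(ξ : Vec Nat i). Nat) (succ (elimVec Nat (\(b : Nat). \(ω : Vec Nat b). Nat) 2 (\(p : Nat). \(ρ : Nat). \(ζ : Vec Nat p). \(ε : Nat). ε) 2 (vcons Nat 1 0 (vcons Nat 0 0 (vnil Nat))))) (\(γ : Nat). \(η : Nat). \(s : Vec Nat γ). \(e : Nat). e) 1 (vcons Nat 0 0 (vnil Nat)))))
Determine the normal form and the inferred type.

reduced normal form:
  refl Nat 5
type:
  Eq Nat 5 5


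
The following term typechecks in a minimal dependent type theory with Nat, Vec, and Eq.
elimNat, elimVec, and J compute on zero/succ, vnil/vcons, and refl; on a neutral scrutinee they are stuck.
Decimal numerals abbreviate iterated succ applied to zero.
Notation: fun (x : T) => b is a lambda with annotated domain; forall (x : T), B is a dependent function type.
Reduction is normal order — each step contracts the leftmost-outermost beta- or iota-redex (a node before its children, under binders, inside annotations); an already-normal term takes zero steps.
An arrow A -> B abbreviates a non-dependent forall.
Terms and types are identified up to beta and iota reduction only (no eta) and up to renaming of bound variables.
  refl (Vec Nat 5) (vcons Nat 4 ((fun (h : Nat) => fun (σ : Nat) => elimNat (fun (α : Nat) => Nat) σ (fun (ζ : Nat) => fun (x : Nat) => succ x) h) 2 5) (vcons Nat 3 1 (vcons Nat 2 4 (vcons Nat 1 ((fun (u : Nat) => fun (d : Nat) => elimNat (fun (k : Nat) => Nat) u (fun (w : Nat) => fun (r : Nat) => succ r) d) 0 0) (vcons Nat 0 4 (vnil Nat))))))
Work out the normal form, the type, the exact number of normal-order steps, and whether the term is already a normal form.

resulting normal form:
  refl (Vec Nat 5) (vcons Nat 4 7 (vcons Nat 3 1 (vcons Nat 2 4 (vcons Nat 1 0 (vcons Nat 0 4 (vnil Nat))))))
type:
  Eq (Vec Nat 5) (vcons Nat 4 7 (vcons Nat 3 1 (vcons Nat 2 4 (vcons Nat 1 0 (vcons Nat 0 4 (vnil Nat)))))) (vcons Nat 4 7 (vcons Nat 3 1 (vcons Nat 2 4 (vcons Nat 1 0 (vcons Nat 0 4 (vnil Nat))))))
reduction steps (normal order): 12
already normal: no
first contracted redex: a beta-redex


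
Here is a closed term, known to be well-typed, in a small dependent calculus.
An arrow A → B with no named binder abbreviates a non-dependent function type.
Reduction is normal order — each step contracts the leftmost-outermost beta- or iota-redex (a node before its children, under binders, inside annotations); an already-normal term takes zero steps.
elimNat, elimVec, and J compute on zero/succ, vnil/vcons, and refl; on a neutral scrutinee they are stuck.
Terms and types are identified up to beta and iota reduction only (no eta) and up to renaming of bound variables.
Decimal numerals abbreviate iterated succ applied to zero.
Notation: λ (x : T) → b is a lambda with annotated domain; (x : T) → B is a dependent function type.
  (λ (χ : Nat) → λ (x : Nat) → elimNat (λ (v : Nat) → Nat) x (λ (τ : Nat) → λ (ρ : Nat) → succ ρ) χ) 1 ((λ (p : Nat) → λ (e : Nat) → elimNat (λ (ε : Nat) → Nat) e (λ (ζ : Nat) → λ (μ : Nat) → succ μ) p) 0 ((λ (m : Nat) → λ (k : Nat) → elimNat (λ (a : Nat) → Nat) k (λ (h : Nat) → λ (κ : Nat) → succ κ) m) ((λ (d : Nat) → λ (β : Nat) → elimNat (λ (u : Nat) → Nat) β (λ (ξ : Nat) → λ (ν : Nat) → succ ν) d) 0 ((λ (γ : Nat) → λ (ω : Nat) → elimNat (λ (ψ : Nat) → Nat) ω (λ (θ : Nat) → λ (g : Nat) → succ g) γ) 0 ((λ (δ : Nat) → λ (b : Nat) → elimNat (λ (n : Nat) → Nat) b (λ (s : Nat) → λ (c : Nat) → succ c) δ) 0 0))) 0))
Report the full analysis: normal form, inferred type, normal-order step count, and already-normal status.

resulting normal form:
  1
type:
  Nat
normal-order step count: 21
started in normal form: no
first redex: a beta-redex


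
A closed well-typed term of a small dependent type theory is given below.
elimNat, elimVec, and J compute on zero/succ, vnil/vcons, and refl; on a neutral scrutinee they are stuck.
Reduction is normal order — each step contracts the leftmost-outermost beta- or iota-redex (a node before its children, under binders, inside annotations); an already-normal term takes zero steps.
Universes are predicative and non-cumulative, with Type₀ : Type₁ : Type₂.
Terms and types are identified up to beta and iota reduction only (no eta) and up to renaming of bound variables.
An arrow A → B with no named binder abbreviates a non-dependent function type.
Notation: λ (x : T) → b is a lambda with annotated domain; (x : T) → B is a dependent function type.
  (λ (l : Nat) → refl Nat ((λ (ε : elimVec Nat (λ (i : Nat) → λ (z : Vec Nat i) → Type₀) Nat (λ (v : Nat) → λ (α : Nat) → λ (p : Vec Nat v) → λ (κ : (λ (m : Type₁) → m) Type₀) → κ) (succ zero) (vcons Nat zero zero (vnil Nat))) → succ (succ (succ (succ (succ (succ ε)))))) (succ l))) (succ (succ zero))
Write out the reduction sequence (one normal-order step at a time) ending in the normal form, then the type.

reduction (normal order):
  (λ (l : Nat) → refl Nat ((λ (ε : elimVec Nat (λ (i : Nat) → λ (z : Vec Nat i) → Type₀) Nat (λ (v : Nat) → λ (α : Nat) → λ (p : Vec Nat v) → λ (κ : (λ (m : Type₁) → m) Type₀) → κ) (succ zero) (vcons Nat zero zero (vnil Nat))) → succ (succ (succ (succ (succ (succ ε)))))) (succ l))) (succ (succ zero))
  ~> refl Nat ((λ (l : elimVec Nat (λ (ε : Nat) → λ (i : Vec Nat ε) → Type₀) Nat (λ (z : Nat) → λ (v : Nat) → λ (α : Vec Nat z) → λ (p : (λ (κ : Type₁) → κ) Type₀) → p) (succ zero) (vcons Nat zero zero (vnil Nat))) → succ (succ (succ (succ (succ (succ l)))))) (succ (succ (succ zero))))
  ~> refl Nat (succ (succ (succ (succ (succ (succ (succ (succ (succ zero)))))))))
type:
  Eq Nat (succ (succ (succ (succ (succ (succ (succ (succ (succ zero))))))))) (succ (succ (succ (succ (succ (succ (succ (succ (succ zero)))))))))


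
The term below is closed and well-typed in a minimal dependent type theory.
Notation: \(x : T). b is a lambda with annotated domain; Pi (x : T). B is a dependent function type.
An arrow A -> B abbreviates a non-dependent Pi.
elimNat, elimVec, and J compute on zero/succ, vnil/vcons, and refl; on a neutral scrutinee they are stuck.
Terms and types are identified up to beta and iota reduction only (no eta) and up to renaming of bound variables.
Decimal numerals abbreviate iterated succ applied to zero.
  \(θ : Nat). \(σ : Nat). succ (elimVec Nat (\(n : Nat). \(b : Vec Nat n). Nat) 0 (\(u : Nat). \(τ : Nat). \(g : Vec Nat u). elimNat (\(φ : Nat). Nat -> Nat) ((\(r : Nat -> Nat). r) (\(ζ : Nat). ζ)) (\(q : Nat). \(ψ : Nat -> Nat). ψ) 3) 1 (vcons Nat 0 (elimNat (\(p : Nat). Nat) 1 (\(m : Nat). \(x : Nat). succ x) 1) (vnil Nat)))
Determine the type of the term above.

inferred type:
  Nat -> Nat -> Nat


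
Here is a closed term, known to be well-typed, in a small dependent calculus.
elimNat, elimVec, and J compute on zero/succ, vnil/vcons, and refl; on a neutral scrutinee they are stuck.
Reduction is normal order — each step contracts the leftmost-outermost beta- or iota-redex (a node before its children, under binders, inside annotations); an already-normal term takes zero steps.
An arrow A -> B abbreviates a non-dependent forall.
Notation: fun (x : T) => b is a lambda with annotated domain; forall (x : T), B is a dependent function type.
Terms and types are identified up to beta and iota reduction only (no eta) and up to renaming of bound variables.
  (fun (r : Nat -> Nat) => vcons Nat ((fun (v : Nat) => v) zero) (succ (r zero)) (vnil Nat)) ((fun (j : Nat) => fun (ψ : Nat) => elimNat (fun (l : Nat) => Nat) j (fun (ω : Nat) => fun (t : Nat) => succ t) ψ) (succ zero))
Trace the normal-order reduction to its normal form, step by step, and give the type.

reduction (normal order):
  (fun (r : Nat -> Nat) => vcons Nat ((fun (v : Nat) => v) zero) (succ (r zero)) (vnil Nat)) ((fun (j : Nat) => fun (ψ : Nat) => elimNat (fun (l : Nat) => Nat) j (fun (ω : Nat) => fun (t : Nat) => succ t) ψ) (succ zero))
  ~> vcons Nat ((fun (r : Nat) => r) zero) (succ ((fun (v : Nat) => fun (j : Nat) => elimNat (fun (ψ : Nat) => Nat) v (fun (l : Nat) => fun (ω : Nat) => succ ω) j) (succ zero) zero)) (vnil Nat)
  ~> vcons Nat zero (succ ((fun (r : Nat) => fun (v : Nat) => elimNat (fun (j : Nat) => Nat) r (fun (ψ : Nat) => fun (l : Nat) => succ l) v) (succ zero) zero)) (vnil Nat)
  ~> vcons Nat zero (succ ((fun (r : Nat) => elimNat (fun (v : Nat) => Nat) (succ zero) (fun (j : Nat) => fun (ψ : Nat) => succ ψ) r) zero)) (vnil Nat)
  ~> vcons Nat zero (succ (elimNat (fun (r : Nat) => Nat) (succ zero) (fun (v : Nat) => fun (j : Nat) => succ j) zero)) (vnil Nat)
  ~> vcons Nat zero (succ (succ zero)) (vnil Nat)
type:
  Vec Nat (succ zero)


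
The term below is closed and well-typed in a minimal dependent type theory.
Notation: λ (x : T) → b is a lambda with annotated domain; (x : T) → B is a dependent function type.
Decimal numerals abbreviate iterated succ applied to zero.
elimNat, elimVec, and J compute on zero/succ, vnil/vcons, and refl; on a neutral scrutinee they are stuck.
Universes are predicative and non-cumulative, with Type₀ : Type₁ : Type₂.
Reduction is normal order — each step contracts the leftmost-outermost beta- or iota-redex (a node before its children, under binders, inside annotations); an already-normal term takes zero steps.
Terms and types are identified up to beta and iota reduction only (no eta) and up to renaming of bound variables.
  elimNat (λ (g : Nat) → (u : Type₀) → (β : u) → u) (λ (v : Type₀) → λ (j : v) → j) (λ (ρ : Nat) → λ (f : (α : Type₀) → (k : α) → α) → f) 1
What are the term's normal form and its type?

normal form:
  λ (g : Type₀) → λ (u : g) → u
inferred type:
  (g : Type₀) → (u : g) → g


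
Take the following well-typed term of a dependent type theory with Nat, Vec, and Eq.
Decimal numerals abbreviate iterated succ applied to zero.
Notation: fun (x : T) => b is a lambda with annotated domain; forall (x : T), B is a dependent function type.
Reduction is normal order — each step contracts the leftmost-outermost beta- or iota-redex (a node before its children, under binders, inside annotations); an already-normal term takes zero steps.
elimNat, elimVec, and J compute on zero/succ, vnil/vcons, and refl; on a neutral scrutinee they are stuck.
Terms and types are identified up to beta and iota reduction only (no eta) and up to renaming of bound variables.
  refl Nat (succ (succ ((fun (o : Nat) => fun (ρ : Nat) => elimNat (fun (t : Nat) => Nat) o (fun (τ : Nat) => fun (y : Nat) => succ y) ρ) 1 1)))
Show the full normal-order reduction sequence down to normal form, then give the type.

normal-order reduction sequence:
  refl Nat (succ (succ ((fun (o : Nat) => fun (ρ : Nat) => elimNat (fun (t : Nat) => Nat) o (fun (τ : Nat) => fun (y : Nat) => succ y) ρ) 1 1)))
  ~> refl Nat (succ (succ ((fun (o : Nat) => elimNat (fun (ρ : Nat) => Nat) 1 (fun (t : Nat) => fun (τ : Nat) => succ τ) o) 1)))
  ~> refl Nat (succ (succ (elimNat (fun (o : Nat) => Nat) 1 (fun (ρ : Nat) => fun (t : Nat) => succ t) 1)))
  ~> refl Nat (succ (succ ((fun (o : Nat) => fun (ρ : Nat) => succ ρ) 0 (elimNat (fun (t : Nat) => Nat) 1 (fun (τ : Nat) => fun (y : Nat) => succ y) 0))))
  ~> refl Nat (succ (succ ((fun (o : Nat) => succ o) (elimNat (fun (ρ : Nat) => Nat) 1 (fun (t : Nat) => fun (τ : Nat) => succ τ) 0))))
  ~> refl Nat (succ (succ (succ (elimNat (fun (o : Nat) => Nat) 1 (fun (ρ : Nat) => fun (t : Nat) => succ t) 0))))
  ~> refl Nat 4
inferred type:
  Eq Nat 4 4


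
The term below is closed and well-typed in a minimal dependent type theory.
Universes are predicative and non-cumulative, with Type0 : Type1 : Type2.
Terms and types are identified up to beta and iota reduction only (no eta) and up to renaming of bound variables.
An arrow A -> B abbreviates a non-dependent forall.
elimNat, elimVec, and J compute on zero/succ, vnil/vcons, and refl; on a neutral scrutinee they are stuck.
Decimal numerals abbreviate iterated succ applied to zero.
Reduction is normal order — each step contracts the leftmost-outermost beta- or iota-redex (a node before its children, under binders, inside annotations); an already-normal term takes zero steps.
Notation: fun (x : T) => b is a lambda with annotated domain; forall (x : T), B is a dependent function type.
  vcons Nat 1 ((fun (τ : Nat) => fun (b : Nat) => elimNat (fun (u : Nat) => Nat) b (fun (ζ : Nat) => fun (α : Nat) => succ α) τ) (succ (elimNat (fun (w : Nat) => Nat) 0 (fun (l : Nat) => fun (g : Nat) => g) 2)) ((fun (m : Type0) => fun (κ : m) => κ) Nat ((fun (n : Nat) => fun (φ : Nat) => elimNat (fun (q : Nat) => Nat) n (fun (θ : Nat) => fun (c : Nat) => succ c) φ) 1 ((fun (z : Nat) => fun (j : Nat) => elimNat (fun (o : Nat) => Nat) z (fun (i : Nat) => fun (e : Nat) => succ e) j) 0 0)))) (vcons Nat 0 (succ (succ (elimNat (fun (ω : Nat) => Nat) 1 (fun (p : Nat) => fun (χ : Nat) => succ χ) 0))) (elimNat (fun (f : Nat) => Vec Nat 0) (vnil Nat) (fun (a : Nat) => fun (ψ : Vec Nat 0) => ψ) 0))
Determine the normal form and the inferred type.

reduced normal form:
  vcons Nat 1 2 (vcons Nat 0 3 (vnil Nat))
inferred type:
  Vec Nat 2
observation: 23 normal-order steps normalize the term, beginning with a beta-redex.


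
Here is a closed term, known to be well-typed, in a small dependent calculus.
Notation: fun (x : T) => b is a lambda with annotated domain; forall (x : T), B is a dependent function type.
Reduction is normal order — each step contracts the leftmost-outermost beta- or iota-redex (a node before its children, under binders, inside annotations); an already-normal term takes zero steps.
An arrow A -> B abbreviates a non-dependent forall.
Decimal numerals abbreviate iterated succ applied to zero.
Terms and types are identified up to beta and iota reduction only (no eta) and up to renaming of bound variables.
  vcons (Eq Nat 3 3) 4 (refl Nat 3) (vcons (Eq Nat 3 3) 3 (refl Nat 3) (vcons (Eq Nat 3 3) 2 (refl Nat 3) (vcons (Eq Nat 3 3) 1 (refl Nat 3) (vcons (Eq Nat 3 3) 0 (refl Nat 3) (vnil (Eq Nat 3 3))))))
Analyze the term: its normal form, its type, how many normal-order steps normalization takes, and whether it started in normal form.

resulting normal form:
  vcons (Eq Nat 3 3) 4 (refl Nat 3) (vcons (Eq Nat 3 3) 3 (refl Nat 3) (vcons (Eq Nat 3 3) 2 (refl Nat 3) (vcons (Eq Nat 3 3) 1 (refl Nat 3) (vcons (Eq Nat 3 3) 0 (refl Nat 3) (vnil (Eq Nat 3 3))))))
type:
  Vec (Eq Nat 3 3) 5
normal-order step count: 0
term was already normal: yes


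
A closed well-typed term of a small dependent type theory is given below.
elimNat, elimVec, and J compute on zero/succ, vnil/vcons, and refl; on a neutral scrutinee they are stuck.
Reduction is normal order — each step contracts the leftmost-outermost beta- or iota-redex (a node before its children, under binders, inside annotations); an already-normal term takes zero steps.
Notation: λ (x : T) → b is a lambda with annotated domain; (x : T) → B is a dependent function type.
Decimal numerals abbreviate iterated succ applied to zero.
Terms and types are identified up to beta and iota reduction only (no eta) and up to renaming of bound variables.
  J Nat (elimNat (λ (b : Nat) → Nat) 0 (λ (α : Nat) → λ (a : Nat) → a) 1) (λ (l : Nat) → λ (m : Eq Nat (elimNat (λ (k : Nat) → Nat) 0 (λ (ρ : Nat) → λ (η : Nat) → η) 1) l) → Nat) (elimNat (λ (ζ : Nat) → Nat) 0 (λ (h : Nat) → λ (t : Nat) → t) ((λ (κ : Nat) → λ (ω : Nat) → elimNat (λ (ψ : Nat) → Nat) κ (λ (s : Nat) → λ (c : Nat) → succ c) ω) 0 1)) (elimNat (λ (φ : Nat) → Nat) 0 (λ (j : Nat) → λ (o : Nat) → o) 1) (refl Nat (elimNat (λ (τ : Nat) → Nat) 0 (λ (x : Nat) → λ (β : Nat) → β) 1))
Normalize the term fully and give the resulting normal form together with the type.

resulting normal form:
  0
type:
  Nat


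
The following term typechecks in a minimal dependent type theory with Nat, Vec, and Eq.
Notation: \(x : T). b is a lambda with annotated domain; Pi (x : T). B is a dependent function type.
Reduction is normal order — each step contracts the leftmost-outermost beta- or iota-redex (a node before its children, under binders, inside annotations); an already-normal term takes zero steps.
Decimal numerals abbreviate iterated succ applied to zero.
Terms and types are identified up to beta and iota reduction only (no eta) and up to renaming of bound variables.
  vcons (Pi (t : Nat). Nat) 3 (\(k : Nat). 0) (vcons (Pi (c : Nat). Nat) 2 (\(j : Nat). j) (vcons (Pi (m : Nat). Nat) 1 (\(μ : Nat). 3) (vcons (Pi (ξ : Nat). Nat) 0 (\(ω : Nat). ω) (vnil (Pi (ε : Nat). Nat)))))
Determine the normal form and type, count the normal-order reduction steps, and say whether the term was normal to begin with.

normal form:
  vcons (Pi (t : Nat). Nat) 3 (\(k : Nat). 0) (vcons (Pi (c : Nat). Nat) 2 (\(j : Nat). j) (vcons (Pi (m : Nat). Nat) 1 (\(μ : Nat). 3) (vcons (Pi (ξ : Nat). Nat) 0 (\(ω : Nat). ω) (vnil (Pi (ε : Nat). Nat)))))
inferred type:
  Vec (Pi (t : Nat). Nat) 4
reduction steps (normal order): 0
started in normal form: yes
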